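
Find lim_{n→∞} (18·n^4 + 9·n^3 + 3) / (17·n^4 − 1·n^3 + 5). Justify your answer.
lim = 18/17

For large n the leading n^4 terms dominate both numerator and denominator. Dividing top and bottom by n^4, every other term tends to 0, leaving 18/17.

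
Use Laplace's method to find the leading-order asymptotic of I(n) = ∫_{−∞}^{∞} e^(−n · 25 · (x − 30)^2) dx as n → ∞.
I(n) = sqrt(π/(25n))

Here φ(x) = 25 · (x − 30)^2 has its unique minimum at x* = 30 with φ(x*) = 0 and φ''(x*) = 50. Laplace's method gives
  I(n) ~ e^(−n φ(x*)) · sqrt(2π / (n · φ''(x*))) = sqrt(2π / (50n)) = sqrt(π/(25n)).
This is exact: substituting u = (x − 30)·sqrt(25n) gives I(n) = (1/sqrt(25n)) ∫_{−∞}^{∞} e^(−u^2) du = sqrt(π/(25n)).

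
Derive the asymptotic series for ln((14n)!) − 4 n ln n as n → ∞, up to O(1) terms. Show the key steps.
ln((14n)!) − 4 n ln n = 10 n ln n + 14(ln 14 − 1) n + (1/2) ln(2π·14n) + O(1/n)

Stirling: ln((14n)!) = 14n ln(14n) − 14n + (1/2) ln(2π·14n) + O(1/n).
Expand 14n ln(14n) = 14n (ln n + ln 14) = 14n ln n + 14n ln 14.
Subtract 4n ln n: leading term is (14 − 4) n ln n = 10 n ln n. The next term is 14n ln 14 − 14n = 14(ln 14 − 1) n. Then the (1/2) ln(2π·14n) correction.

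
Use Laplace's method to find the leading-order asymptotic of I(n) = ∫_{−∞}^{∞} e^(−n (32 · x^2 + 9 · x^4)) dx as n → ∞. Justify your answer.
I(n) ~ sqrt(π/(32n))

φ(x) = 32 · x^2 + 9 · x^4 has its unique global minimum at x* = 0 (since φ'(x) = 64x + 36x^3 = 0 only at x = 0 for real x with both coefficients positive, and φ → ∞ as |x| → ∞). At x* = 0, φ(0) = 0 and φ''(0) = 64. Laplace's method then gives
  I(n) ~ sqrt(2π / (n · φ''(0))) · e^(−n φ(0)) = sqrt(2π / (64n)) = sqrt(π/(32n)).
The 9 · x^4 term contributes only at subleading order (an O(1/n) relative correction).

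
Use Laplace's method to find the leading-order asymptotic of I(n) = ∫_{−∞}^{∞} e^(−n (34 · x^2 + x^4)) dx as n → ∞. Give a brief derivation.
I(n) ~ sqrt(π/(34n))

φ(x) = 34 · x^2 + x^4 has its unique global minimum at x* = 0 (since φ'(x) = 68x + 4x^3 = 0 only at x = 0 for real x with both coefficients positive, and φ → ∞ as |x| → ∞). At x* = 0, φ(0) = 0 and φ''(0) = 68. Laplace's method then gives
  I(n) ~ sqrt(2π / (n · φ''(0))) · e^(−n φ(0)) = sqrt(2π / (68n)) = sqrt(π/(34n)).
The x^4 term contributes only at subleading order (an O(1/n) relative correction).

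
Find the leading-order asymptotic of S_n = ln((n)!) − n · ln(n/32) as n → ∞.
S_n ~ n · (ln 32 − 1) + O(ln n)

Stirling: ln((n)!) = n ln(n) − n + O(ln n).
  S_n = n ln(n) − n − n ln(n/32) + O(ln n)
      = n ln(n) − n ln n + n ln 32 − n + O(ln n)
      = n ln 32 − n + O(ln n)
      = n (ln 32 − 1) + O(ln n).
Numerically ln(32) − 1 ≈ 2.4657.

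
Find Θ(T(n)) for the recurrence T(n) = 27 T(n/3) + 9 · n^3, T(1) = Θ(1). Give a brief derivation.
T(n) = Θ(n^3 log n)

log_3 27 = 3, and f(n) = 9 · n^3 = Θ(n^(log_3 27)). This is Case 2 of the master theorem: T(n) = Θ(f(n) · log n) = Θ(n^3 log n).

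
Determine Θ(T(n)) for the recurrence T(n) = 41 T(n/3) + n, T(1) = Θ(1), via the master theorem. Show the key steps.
T(n) = Θ(n^(log_3 41))

Master theorem: compare f(n) = n to n^(log_3 41) where log_3 41 ≈ 3.380. Since 1 < log_3 41, we have f(n) = O(n^(log_3 41 − ε)) for some ε > 0 — Case 1. Hence T(n) = Θ(n^(log_3 41)).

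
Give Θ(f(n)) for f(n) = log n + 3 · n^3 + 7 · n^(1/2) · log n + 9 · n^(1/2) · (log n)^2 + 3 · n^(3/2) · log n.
f(n) ∈ Θ(n^3)

Compare the terms by growth order. For large n, n^a · (log n)^b dominates n^a' · (log n)^b' iff a > a', or (a = a' and b > b'). Ranking the 5 terms shows the dominant one is 3 · n^3. Hence f(n) ∈ Θ(n^3).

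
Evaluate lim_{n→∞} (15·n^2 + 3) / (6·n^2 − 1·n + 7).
lim = 15/6 = 5/2

For large n the leading n^2 terms dominate both numerator and denominator. Dividing top and bottom by n^2, every other term tends to 0, leaving 15/6 = 5/2.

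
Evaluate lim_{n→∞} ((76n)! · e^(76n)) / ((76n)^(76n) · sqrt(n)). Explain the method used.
lim = sqrt(2π·76)

Stirling: (76n)! ~ sqrt(2π·76n) · (76n/e)^(76n). Hence
  (76n)! · e^(76n) / (76n)^(76n) ~ sqrt(2π·76n).
Dividing by sqrt(n): sqrt(2π·76n) / sqrt(n) = sqrt(2π·76) · n^((1−1)/2), so the limit is sqrt(2π·76).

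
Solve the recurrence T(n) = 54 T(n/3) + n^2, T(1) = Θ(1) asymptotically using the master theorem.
T(n) = Θ(n^(log_3 54))

Master theorem: compare f(n) = n^2 to n^(log_3 54) where log_3 54 ≈ 3.631. Since 2 < log_3 54, we have f(n) = O(n^(log_3 54 − ε)) for some ε > 0 — Case 1. Hence T(n) = Θ(n^(log_3 54)).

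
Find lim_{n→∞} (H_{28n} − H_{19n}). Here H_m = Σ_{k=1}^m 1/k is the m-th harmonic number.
lim = ln(28/19)

Euler-Maclaurin gives H_m = ln m + γ + 1/(2m) + O(1/m^2). The γ and O(1/m) terms cancel in the difference:
  H_{28n} − H_{19n} = ln(28n) − ln(19n) + O(1/n) = ln(28/19) + O(1/n).
Hence the limit is ln(28/19).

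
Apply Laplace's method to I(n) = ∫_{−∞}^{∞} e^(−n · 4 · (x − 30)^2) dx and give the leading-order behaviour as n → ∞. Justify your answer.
I(n) = sqrt(π/(4n))

Here φ(x) = 4 · (x − 30)^2 has its unique minimum at x* = 30 with φ(x*) = 0 and φ''(x*) = 8. Laplace's method gives
  I(n) ~ e^(−n φ(x*)) · sqrt(2π / (n · φ''(x*))) = sqrt(2π / (8n)) = sqrt(π/(4n)).
This is exact: substituting u = (x − 30)·sqrt(4n) gives I(n) = (1/sqrt(4n)) ∫_{−∞}^{∞} e^(−u^2) du = sqrt(π/(4n)).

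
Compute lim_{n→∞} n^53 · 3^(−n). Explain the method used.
lim = 0

Exponentials with base > 1 dominate every fixed polynomial: for any fixed c, n^c / 3^n → 0 as n → ∞ (e.g. by the ratio test, or by writing 3^n = e^(n ln 3) and noting e^(n ln 3) / n^c → ∞). Hence n^53 · 3^(−n) = n^53 / 3^n → 0.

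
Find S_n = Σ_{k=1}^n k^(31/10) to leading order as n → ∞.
S_n ~ (10/41) · n^(41/10)

Integral comparison: Σ_{k=1}^n k^(31/10) = ∫_0^n x^(31/10) dx + O(n^(31/10)). The integral is n^(1 + 31/10) / (1 + 31/10) = n^((31+10)/10) / ((31+10)/10) = (10/41) · n^(41/10).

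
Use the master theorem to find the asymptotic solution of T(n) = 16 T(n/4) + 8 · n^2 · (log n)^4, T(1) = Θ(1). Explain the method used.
T(n) = Θ(n^2 · (log n)^5)

Here log_4 16 = 2 and f(n) = 8 · n^2 · (log n)^4 = Θ(n^(log_4 16) · (log n)^4). This is the extended Case 2 of the master theorem (f matches the critical exponent up to log factors), giving T(n) = Θ(n^(log_4 16) · (log n)^(4+1)) = Θ(n^2 · (log n)^5).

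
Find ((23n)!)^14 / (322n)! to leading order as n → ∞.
((23n)!)^14/(322n)! ~ ((2π·23n)^(13/2) / sqrt(14)) · 14^(−14·23n)  →  0

Write N = 23n. Stirling: N! ~ sqrt(2π N)(N/e)^N and (14N)! ~ sqrt(2π·14N)·(14N/e)^(14N).
  (N!)^14/(14N)! ~ (2π N)^(14/2) (N/e)^(14N) / [sqrt(2π·14N) (14N/e)^(14N)]
     = (2π N)^(14/2) / sqrt(2π·14N) · (N/(14N))^(14N)
     = (2π N)^((14−1)/2) / sqrt(14) · 14^(−14N).
Since 14^14 > 1, the factor 14^(−14N) decays exponentially, so the ratio → 0. Substituting N = 23n gives the stated form.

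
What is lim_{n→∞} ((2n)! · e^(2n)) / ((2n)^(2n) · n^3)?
lim = 0

Stirling: (2n)! ~ sqrt(2π·2n) · (2n/e)^(2n). Hence
  (2n)! · e^(2n) / (2n)^(2n) ~ sqrt(2π·2n).
Dividing by n^3: sqrt(2π·2n) / n^3 = sqrt(2π·2) · n^((1−6)/2), so the expression behaves like sqrt(2π·2) · n^((1−6)/2) → 0.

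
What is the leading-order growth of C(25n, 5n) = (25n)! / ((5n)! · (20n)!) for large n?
C(25n, 5n) ~ (3125/256)^(5n) · sqrt(5/(8π·5n))

Write N = 5n. Apply Stirling to each factorial:
  (5N)! ~ sqrt(2π·5N) · (5N/e)^(5N),
  N! ~ sqrt(2π N) · (N/e)^N,
  (4N)! ~ sqrt(2π·4N) · (4N/e)^(4N).
The exponential factors combine to (5N)^(5N) / (N^N · (4N)^(4N)) = 5^(5N)/4^(4N) = (5^5/4^4)^N = (3125/256)^N.
The square-root prefactors combine to sqrt(2π·5N) / (sqrt(2π N)·sqrt(2π·4N)) = sqrt(5 / (2π·4·N)) = sqrt(5/(8π·5n)).
Substituting N = 5n: C(25n, 5n) ~ (3125/256)^(5n) · sqrt(5/(8π·5n)).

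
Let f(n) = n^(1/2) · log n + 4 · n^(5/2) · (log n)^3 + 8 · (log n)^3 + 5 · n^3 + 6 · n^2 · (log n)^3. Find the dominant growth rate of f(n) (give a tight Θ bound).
f(n) ∈ Θ(n^3)

Compare the terms by growth order. For large n, n^a · (log n)^b dominates n^a' · (log n)^b' iff a > a', or (a = a' and b > b'). Ranking the 5 terms shows the dominant one is 5 · n^3. Hence f(n) ∈ Θ(n^3).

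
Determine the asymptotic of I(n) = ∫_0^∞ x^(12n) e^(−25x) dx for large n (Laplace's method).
I(n) ~ (sqrt(2π·12n) / 25) · (12n/(25e))^(12n)

Write the integrand as exp(12n ln x − 25x) and set f(x) = 12n ln x − 25x. Then f'(x) = 12n/x − 25 = 0 at x* = 12n/25, and f''(x*) = −12n/x*^2 = −25^2/(12n). Laplace's method (interior maximum) gives
  I(n) ~ e^(f(x*)) · sqrt(2π / |f''(x*)|)
        = exp(12n ln(12n/25) − 12n) · sqrt(2π · 12n / 25^2)
        = (12n/25)^(12n) e^(−12n) · sqrt(2π·12n) / 25
        = (sqrt(2π·12n) / 25) · (12n/(25e))^(12n).
This matches Γ(12n+1)/25^(12n+1) with Stirling applied to Γ.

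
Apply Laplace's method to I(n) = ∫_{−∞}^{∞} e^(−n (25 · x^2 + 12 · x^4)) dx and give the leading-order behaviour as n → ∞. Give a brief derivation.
I(n) ~ sqrt(π/(25n))

φ(x) = 25 · x^2 + 12 · x^4 has its unique global minimum at x* = 0 (since φ'(x) = 50x + 48x^3 = 0 only at x = 0 for real x with both coefficients positive, and φ → ∞ as |x| → ∞). At x* = 0, φ(0) = 0 and φ''(0) = 50. Laplace's method then gives
  I(n) ~ sqrt(2π / (n · φ''(0))) · e^(−n φ(0)) = sqrt(2π / (50n)) = sqrt(π/(25n)).
The 12 · x^4 term contributes only at subleading order (an O(1/n) relative correction).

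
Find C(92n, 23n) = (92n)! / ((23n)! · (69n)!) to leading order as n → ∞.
C(92n, 23n) ~ (256/27)^(23n) · sqrt(2/(3π·23n))

Write N = 23n. Apply Stirling to each factorial:
  (4N)! ~ sqrt(2π·4N) · (4N/e)^(4N),
  N! ~ sqrt(2π N) · (N/e)^N,
  (3N)! ~ sqrt(2π·3N) · (3N/e)^(3N).
The exponential factors combine to (4N)^(4N) / (N^N · (3N)^(3N)) = 4^(4N)/3^(3N) = (4^4/3^3)^N = (256/27)^N.
The square-root prefactors combine to sqrt(2π·4N) / (sqrt(2π N)·sqrt(2π·3N)) = sqrt(4 / (2π·3·N)) = sqrt(2/(3π·23n)).
Substituting N = 23n: C(92n, 23n) ~ (256/27)^(23n) · sqrt(2/(3π·23n)).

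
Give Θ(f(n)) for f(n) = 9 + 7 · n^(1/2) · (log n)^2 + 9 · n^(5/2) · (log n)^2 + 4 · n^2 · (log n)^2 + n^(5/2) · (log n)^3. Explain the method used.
f(n) ∈ Θ(n^(5/2) · (log n)^3)

Compare the terms by growth order. For large n, n^a · (log n)^b dominates n^a' · (log n)^b' iff a > a', or (a = a' and b > b'). Ranking the 5 terms shows the dominant one is n^(5/2) · (log n)^3. Hence f(n) ∈ Θ(n^(5/2) · (log n)^3).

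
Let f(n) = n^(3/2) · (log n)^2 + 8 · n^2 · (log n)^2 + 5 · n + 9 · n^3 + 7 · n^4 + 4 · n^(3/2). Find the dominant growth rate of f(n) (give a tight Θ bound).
f(n) ∈ Θ(n^4)

Compare the terms by growth order. For large n, n^a · (log n)^b dominates n^a' · (log n)^b' iff a > a', or (a = a' and b > b'). Ranking the 6 terms shows the dominant one is 7 · n^4. Hence f(n) ∈ Θ(n^4).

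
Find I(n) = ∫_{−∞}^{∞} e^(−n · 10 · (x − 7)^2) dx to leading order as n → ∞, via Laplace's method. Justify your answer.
I(n) = sqrt(π/(10n))

Here φ(x) = 10 · (x − 7)^2 has its unique minimum at x* = 7 with φ(x*) = 0 and φ''(x*) = 20. Laplace's method gives
  I(n) ~ e^(−n φ(x*)) · sqrt(2π / (n · φ''(x*))) = sqrt(2π / (20n)) = sqrt(π/(10n)).
This is exact: substituting u = (x − 7)·sqrt(10n) gives I(n) = (1/sqrt(10n)) ∫_{−∞}^{∞} e^(−u^2) du = sqrt(π/(10n)).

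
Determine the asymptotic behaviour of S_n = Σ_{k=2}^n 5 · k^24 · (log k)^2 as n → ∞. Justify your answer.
S_n ~ n^25 · (log n)^2 / 5

By integral comparison, S_n = ∫_1^n 5 · x^24 · (log x)^2 dx + O(n^24 · (log n)^2). For the integral, the leading term of ∫_1^n x^24 (log x)^2 dx is n^25/25 · (log n)^2 (by repeated integration by parts; each step lowers the log-exponent and produces a relatively O(1/log n) correction). Hence S_n ~ n^25 · (log n)^2 / 5.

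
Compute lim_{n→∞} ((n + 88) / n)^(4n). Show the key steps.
lim = e^352

Rewrite as (1 + 88/n)^(4n). By the standard limit (1 + x/n)^n → e^x, we have (1 + 88/n)^n → e^88, and raising to the 4th power gives e^352.
More precisely, ln[(1 + 88/n)^(4n)] = 4n · ln(1 + 88/n) = 4n · (88/n + O(1/n^2)) = 352 + O(1/n) → 352.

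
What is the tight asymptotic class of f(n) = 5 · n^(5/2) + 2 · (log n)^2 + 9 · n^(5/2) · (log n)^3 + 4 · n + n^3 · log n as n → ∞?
f(n) ∈ Θ(n^3 · log n)

Compare the terms by growth order. For large n, n^a · (log n)^b dominates n^a' · (log n)^b' iff a > a', or (a = a' and b > b'). Ranking the 5 terms shows the dominant one is n^3 · log n. Hence f(n) ∈ Θ(n^3 · log n).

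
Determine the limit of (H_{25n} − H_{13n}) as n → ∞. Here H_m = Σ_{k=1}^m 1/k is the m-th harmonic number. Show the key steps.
lim = ln(25/13)

Euler-Maclaurin gives H_m = ln m + γ + 1/(2m) + O(1/m^2). The γ and O(1/m) terms cancel in the difference:
  H_{25n} − H_{13n} = ln(25n) − ln(13n) + O(1/n) = ln(25/13) + O(1/n).
Hence the limit is ln(25/13).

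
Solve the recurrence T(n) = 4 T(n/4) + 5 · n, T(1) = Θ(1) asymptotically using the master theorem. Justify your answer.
T(n) = Θ(n log n)

log_4 4 = 1, and f(n) = 5 · n = Θ(n^(log_4 4)). This is Case 2 of the master theorem: T(n) = Θ(f(n) · log n) = Θ(n log n).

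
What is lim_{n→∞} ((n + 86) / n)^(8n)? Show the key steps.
lim = e^688

Rewrite as (1 + 86/n)^(8n). By the standard limit (1 + x/n)^n → e^x, we have (1 + 86/n)^n → e^86, and raising to the 8th power gives e^688.
More precisely, ln[(1 + 86/n)^(8n)] = 8n · ln(1 + 86/n) = 8n · (86/n + O(1/n^2)) = 688 + O(1/n) → 688.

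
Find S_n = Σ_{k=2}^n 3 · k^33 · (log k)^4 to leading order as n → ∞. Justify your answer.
S_n ~ 3 · n^34 · (log n)^4 / 34

By integral comparison, S_n = ∫_1^n 3 · x^33 · (log x)^4 dx + O(n^33 · (log n)^4). For the integral, the leading term of ∫_1^n x^33 (log x)^4 dx is n^34/34 · (log n)^4 (by repeated integration by parts; each step lowers the log-exponent and produces a relatively O(1/log n) correction). Hence S_n ~ 3 · n^34 · (log n)^4 / 34.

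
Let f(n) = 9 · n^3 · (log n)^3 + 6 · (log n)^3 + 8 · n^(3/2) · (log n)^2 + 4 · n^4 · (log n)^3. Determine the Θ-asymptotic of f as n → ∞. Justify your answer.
f(n) ∈ Θ(n^4 · (log n)^3)

Compare the terms by growth order. For large n, n^a · (log n)^b dominates n^a' · (log n)^b' iff a > a', or (a = a' and b > b'). Ranking the 4 terms shows the dominant one is 4 · n^4 · (log n)^3. Hence f(n) ∈ Θ(n^4 · (log n)^3).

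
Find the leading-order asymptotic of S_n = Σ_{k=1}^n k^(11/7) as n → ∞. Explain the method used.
S_n ~ (7/18) · n^(18/7)

Integral comparison: Σ_{k=1}^n k^(11/7) = ∫_0^n x^(11/7) dx + O(n^(11/7)). The integral is n^(1 + 11/7) / (1 + 11/7) = n^((11+7)/7) / ((11+7)/7) = (7/18) · n^(18/7).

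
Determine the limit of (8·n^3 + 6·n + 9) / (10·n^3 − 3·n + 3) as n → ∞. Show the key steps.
lim = 8/10 = 4/5

For large n the leading n^3 terms dominate both numerator and denominator. Dividing top and bottom by n^3, every other term tends to 0, leaving 8/10 = 4/5.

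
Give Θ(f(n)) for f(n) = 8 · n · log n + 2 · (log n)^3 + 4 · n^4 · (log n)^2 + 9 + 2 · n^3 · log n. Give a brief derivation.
f(n) ∈ Θ(n^4 · (log n)^2)

Compare the terms by growth order. For large n, n^a · (log n)^b dominates n^a' · (log n)^b' iff a > a', or (a = a' and b > b'). Ranking the 5 terms shows the dominant one is 4 · n^4 · (log n)^2. Hence f(n) ∈ Θ(n^4 · (log n)^2).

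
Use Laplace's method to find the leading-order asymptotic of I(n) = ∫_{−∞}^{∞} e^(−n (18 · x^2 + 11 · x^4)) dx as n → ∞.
I(n) ~ sqrt(π/(18n))

φ(x) = 18 · x^2 + 11 · x^4 has its unique global minimum at x* = 0 (since φ'(x) = 36x + 44x^3 = 0 only at x = 0 for real x with both coefficients positive, and φ → ∞ as |x| → ∞). At x* = 0, φ(0) = 0 and φ''(0) = 36. Laplace's method then gives
  I(n) ~ sqrt(2π / (n · φ''(0))) · e^(−n φ(0)) = sqrt(2π / (36n)) = sqrt(π/(18n)).
The 11 · x^4 term contributes only at subleading order (an O(1/n) relative correction).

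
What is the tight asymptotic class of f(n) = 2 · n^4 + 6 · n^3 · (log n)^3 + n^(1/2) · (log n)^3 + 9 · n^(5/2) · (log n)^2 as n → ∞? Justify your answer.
f(n) ∈ Θ(n^4)

Compare the terms by growth order. For large n, n^a · (log n)^b dominates n^a' · (log n)^b' iff a > a', or (a = a' and b > b'). Ranking the 4 terms shows the dominant one is 2 · n^4. Hence f(n) ∈ Θ(n^4).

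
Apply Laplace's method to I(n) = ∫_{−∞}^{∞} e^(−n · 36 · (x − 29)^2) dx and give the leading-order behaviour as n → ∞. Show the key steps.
I(n) = sqrt(π/(36n))

Here φ(x) = 36 · (x − 29)^2 has its unique minimum at x* = 29 with φ(x*) = 0 and φ''(x*) = 72. Laplace's method gives
  I(n) ~ e^(−n φ(x*)) · sqrt(2π / (n · φ''(x*))) = sqrt(2π / (72n)) = sqrt(π/(36n)).
This is exact: substituting u = (x − 29)·sqrt(36n) gives I(n) = (1/sqrt(36n)) ∫_{−∞}^{∞} e^(−u^2) du = sqrt(π/(36n)).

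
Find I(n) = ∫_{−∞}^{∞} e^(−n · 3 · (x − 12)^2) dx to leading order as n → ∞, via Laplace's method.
I(n) = sqrt(π/(3n))

Here φ(x) = 3 · (x − 12)^2 has its unique minimum at x* = 12 with φ(x*) = 0 and φ''(x*) = 6. Laplace's method gives
  I(n) ~ e^(−n φ(x*)) · sqrt(2π / (n · φ''(x*))) = sqrt(2π / (6n)) = sqrt(π/(3n)).
This is exact: substituting u = (x − 12)·sqrt(3n) gives I(n) = (1/sqrt(3n)) ∫_{−∞}^{∞} e^(−u^2) du = sqrt(π/(3n)).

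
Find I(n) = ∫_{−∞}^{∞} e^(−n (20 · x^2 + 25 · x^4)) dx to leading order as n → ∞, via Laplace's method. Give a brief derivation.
I(n) ~ sqrt(π/(20n))

φ(x) = 20 · x^2 + 25 · x^4 has its unique global minimum at x* = 0 (since φ'(x) = 40x + 100x^3 = 0 only at x = 0 for real x with both coefficients positive, and φ → ∞ as |x| → ∞). At x* = 0, φ(0) = 0 and φ''(0) = 40. Laplace's method then gives
  I(n) ~ sqrt(2π / (n · φ''(0))) · e^(−n φ(0)) = sqrt(2π / (40n)) = sqrt(π/(20n)).
The 25 · x^4 term contributes only at subleading order (an O(1/n) relative correction).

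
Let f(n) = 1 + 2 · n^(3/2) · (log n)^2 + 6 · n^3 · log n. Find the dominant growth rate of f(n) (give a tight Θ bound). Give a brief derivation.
f(n) ∈ Θ(n^3 · log n)

Compare the terms by growth order. For large n, n^a · (log n)^b dominates n^a' · (log n)^b' iff a > a', or (a = a' and b > b'). Ranking the 3 terms shows the dominant one is 6 · n^3 · log n. Hence f(n) ∈ Θ(n^3 · log n).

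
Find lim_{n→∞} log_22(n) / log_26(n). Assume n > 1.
lim = ln(26) / ln(22) = log_22(26)

Change of base: log_22(n) = ln n / ln 22 and log_26(n) = ln n / ln 26. The ratio is (ln n / ln 22) · (ln 26 / ln n) = ln 26 / ln 22, a constant independent of n. So the limit is ln 26 / ln 22 = log_22(26).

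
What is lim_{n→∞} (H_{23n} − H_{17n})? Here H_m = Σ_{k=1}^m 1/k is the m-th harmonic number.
lim = ln(23/17)

Euler-Maclaurin gives H_m = ln m + γ + 1/(2m) + O(1/m^2). The γ and O(1/m) terms cancel in the difference:
  H_{23n} − H_{17n} = ln(23n) − ln(17n) + O(1/n) = ln(23/17) + O(1/n).
Hence the limit is ln(23/17).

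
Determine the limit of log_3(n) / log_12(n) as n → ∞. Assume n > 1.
lim = ln(12) / ln(3) = log_3(12)

Change of base: log_3(n) = ln n / ln 3 and log_12(n) = ln n / ln 12. The ratio is (ln n / ln 3) · (ln 12 / ln n) = ln 12 / ln 3, a constant independent of n. So the limit is ln 12 / ln 3 = log_3(12).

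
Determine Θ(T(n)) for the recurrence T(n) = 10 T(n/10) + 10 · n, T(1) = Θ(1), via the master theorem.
T(n) = Θ(n log n)

log_10 10 = 1, and f(n) = 10 · n = Θ(n^(log_10 10)). This is Case 2 of the master theorem: T(n) = Θ(f(n) · log n) = Θ(n log n).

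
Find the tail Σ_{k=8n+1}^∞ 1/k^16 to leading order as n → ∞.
Σ_{k>8n} 1/k^16 ~ 1/(15 · (8n)^15)

Compare to the integral: ∫_{8n}^∞ x^(−16) dx = [−x^(−15)/15]_{8n}^∞ = 1/((16−1)·(8n)^15). Euler-Maclaurin then gives
  Σ_{k>8n} 1/k^16 = ∫_{8n}^∞ dx/x^16 − 1/(2·(8n)^16) + O(1/(8n)^17).
(Equivalently this is ζ(16) − Σ_{k≤8n} 1/k^16.)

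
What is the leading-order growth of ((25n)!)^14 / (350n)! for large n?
((25n)!)^14/(350n)! ~ ((2π·25n)^(13/2) / sqrt(14)) · 14^(−14·25n)  →  0

Write N = 25n. Stirling: N! ~ sqrt(2π N)(N/e)^N and (14N)! ~ sqrt(2π·14N)·(14N/e)^(14N).
  (N!)^14/(14N)! ~ (2π N)^(14/2) (N/e)^(14N) / [sqrt(2π·14N) (14N/e)^(14N)]
     = (2π N)^(14/2) / sqrt(2π·14N) · (N/(14N))^(14N)
     = (2π N)^((14−1)/2) / sqrt(14) · 14^(−14N).
Since 14^14 > 1, the factor 14^(−14N) decays exponentially, so the ratio → 0. Substituting N = 25n gives the stated form.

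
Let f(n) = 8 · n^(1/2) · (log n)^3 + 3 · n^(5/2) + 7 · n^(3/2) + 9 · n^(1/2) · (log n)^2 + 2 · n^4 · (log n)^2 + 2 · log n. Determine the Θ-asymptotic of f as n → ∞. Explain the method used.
f(n) ∈ Θ(n^4 · (log n)^2)

Compare the terms by growth order. For large n, n^a · (log n)^b dominates n^a' · (log n)^b' iff a > a', or (a = a' and b > b'). Ranking the 6 terms shows the dominant one is 2 · n^4 · (log n)^2. Hence f(n) ∈ Θ(n^4 · (log n)^2).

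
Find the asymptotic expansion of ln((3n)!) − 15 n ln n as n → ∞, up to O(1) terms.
ln((3n)!) − 15 n ln n = −12 n ln n + 3(ln 3 − 1) n + (1/2) ln(2π·3n) + O(1/n)

Stirling: ln((3n)!) = 3n ln(3n) − 3n + (1/2) ln(2π·3n) + O(1/n).
Expand 3n ln(3n) = 3n (ln n + ln 3) = 3n ln n + 3n ln 3.
Subtract 15n ln n: leading term is (3 − 15) n ln n = −12 n ln n. The next term is 3n ln 3 − 3n = 3(ln 3 − 1) n. Then the (1/2) ln(2π·3n) correction.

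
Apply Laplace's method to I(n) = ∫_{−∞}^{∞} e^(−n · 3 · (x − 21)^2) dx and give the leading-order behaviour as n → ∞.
I(n) = sqrt(π/(3n))

Here φ(x) = 3 · (x − 21)^2 has its unique minimum at x* = 21 with φ(x*) = 0 and φ''(x*) = 6. Laplace's method gives
  I(n) ~ e^(−n φ(x*)) · sqrt(2π / (n · φ''(x*))) = sqrt(2π / (6n)) = sqrt(π/(3n)).
This is exact: substituting u = (x − 21)·sqrt(3n) gives I(n) = (1/sqrt(3n)) ∫_{−∞}^{∞} e^(−u^2) du = sqrt(π/(3n)).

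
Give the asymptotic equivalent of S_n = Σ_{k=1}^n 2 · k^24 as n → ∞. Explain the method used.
S_n ~ 2 · n^25 / 25

By integral comparison (Euler-Maclaurin), Σ_{k=1}^n 2 · k^24 = 2 · ∫_0^n x^24 dx + O(n^24) = 2 · n^25/25 + O(n^24). (Equivalently, Faulhaber's formula gives the same leading term.)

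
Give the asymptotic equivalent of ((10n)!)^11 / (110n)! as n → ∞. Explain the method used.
((10n)!)^11/(110n)! ~ ((2π·10n)^(10/2) / sqrt(11)) · 11^(−11·10n)  →  0

Write N = 10n. Stirling: N! ~ sqrt(2π N)(N/e)^N and (11N)! ~ sqrt(2π·11N)·(11N/e)^(11N).
  (N!)^11/(11N)! ~ (2π N)^(11/2) (N/e)^(11N) / [sqrt(2π·11N) (11N/e)^(11N)]
     = (2π N)^(11/2) / sqrt(2π·11N) · (N/(11N))^(11N)
     = (2π N)^((11−1)/2) / sqrt(11) · 11^(−11N).
Since 11^11 > 1, the factor 11^(−11N) decays exponentially, so the ratio → 0. Substituting N = 10n gives the stated form.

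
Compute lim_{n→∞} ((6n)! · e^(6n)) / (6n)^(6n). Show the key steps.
lim = ∞

Stirling: (6n)! ~ sqrt(2π·6n) · (6n/e)^(6n). Hence
  (6n)! · e^(6n) / (6n)^(6n) ~ sqrt(2π·6n) = sqrt(2π·6) · sqrt(n) → ∞.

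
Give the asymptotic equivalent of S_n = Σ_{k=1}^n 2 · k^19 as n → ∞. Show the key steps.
S_n ~ n^20 / 10

By integral comparison (Euler-Maclaurin), Σ_{k=1}^n 2 · k^19 = 2 · ∫_0^n x^19 dx + O(n^19) = 2 · n^20/20 = n^20 / 10 + O(n^19). (Equivalently, Faulhaber's formula gives the same leading term.)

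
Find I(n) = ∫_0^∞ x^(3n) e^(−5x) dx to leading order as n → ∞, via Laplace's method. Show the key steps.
I(n) ~ (sqrt(2π·3n) / 5) · (3n/(5e))^(3n)

Write the integrand as exp(3n ln x − 5x) and set f(x) = 3n ln x − 5x. Then f'(x) = 3n/x − 5 = 0 at x* = 3n/5, and f''(x*) = −3n/x*^2 = −5^2/(3n). Laplace's method (interior maximum) gives
  I(n) ~ e^(f(x*)) · sqrt(2π / |f''(x*)|)
        = exp(3n ln(3n/5) − 3n) · sqrt(2π · 3n / 5^2)
        = (3n/5)^(3n) e^(−3n) · sqrt(2π·3n) / 5
        = (sqrt(2π·3n) / 5) · (3n/(5e))^(3n).
This matches Γ(3n+1)/5^(3n+1) with Stirling applied to Γ.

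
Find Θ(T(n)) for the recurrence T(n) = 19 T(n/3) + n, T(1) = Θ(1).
T(n) = Θ(n^(log_3 19))

Master theorem: compare f(n) = n to n^(log_3 19) where log_3 19 ≈ 2.680. Since 1 < log_3 19, we have f(n) = O(n^(log_3 19 − ε)) for some ε > 0 — Case 1. Hence T(n) = Θ(n^(log_3 19)).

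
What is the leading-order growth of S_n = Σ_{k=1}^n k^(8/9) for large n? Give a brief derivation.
S_n ~ (9/17) · n^(17/9)

Integral comparison: Σ_{k=1}^n k^(8/9) = ∫_0^n x^(8/9) dx + O(n^(8/9)). The integral is n^(1 + 8/9) / (1 + 8/9) = n^((8+9)/9) / ((8+9)/9) = (9/17) · n^(17/9).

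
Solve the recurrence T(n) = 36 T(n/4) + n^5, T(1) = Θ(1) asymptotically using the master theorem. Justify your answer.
T(n) = Θ(n^5)

log_4 36 ≈ 2.585. f(n) = n^5 dominates n^(log_4 36) since 5 > 2.585, and the regularity condition a·f(n/b) = 36·(n/4)^5 = (36/1024)·n^5 ≤ c·f(n) holds with c = 36/1024 ≈ 0.0352 < 1. So this is Case 3: T(n) = Θ(f(n)) = Θ(n^5).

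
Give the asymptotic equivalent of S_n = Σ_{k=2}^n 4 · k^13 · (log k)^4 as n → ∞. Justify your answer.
S_n ~ 2 · n^14 · (log n)^4 / 7

By integral comparison, S_n = ∫_1^n 4 · x^13 · (log x)^4 dx + O(n^13 · (log n)^4). For the integral, the leading term of ∫_1^n x^13 (log x)^4 dx is n^14/14 · (log n)^4 (by repeated integration by parts; each step lowers the log-exponent and produces a relatively O(1/log n) correction). Hence S_n ~ 2 · n^14 · (log n)^4 / 7.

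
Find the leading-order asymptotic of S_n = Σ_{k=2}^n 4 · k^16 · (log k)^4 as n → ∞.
S_n ~ 4 · n^17 · (log n)^4 / 17

By integral comparison, S_n = ∫_1^n 4 · x^16 · (log x)^4 dx + O(n^16 · (log n)^4). For the integral, the leading term of ∫_1^n x^16 (log x)^4 dx is n^17/17 · (log n)^4 (by repeated integration by parts; each step lowers the log-exponent and produces a relatively O(1/log n) correction). Hence S_n ~ 4 · n^17 · (log n)^4 / 17.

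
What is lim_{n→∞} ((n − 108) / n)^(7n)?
lim = e^(−756)

Rewrite as (1 − 108/n)^(7n). By the standard limit (1 + x/n)^n → e^x, we have (1 − 108/n)^n → e^(−108), and raising to the 7th power gives e^(−756).
More precisely, ln[(1 − 108/n)^(7n)] = 7n · ln(1 − 108/n) = 7n · (-108/n + O(1/n^2)) = -756 + O(1/n) → -756.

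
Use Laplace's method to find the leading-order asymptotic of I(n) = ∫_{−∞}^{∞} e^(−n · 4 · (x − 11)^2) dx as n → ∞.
I(n) = sqrt(π/(4n))

Here φ(x) = 4 · (x − 11)^2 has its unique minimum at x* = 11 with φ(x*) = 0 and φ''(x*) = 8. Laplace's method gives
  I(n) ~ e^(−n φ(x*)) · sqrt(2π / (n · φ''(x*))) = sqrt(2π / (8n)) = sqrt(π/(4n)).
This is exact: substituting u = (x − 11)·sqrt(4n) gives I(n) = (1/sqrt(4n)) ∫_{−∞}^{∞} e^(−u^2) du = sqrt(π/(4n)).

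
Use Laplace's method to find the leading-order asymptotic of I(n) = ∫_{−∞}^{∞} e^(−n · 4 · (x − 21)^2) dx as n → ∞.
I(n) = sqrt(π/(4n))

Here φ(x) = 4 · (x − 21)^2 has its unique minimum at x* = 21 with φ(x*) = 0 and φ''(x*) = 8. Laplace's method gives
  I(n) ~ e^(−n φ(x*)) · sqrt(2π / (n · φ''(x*))) = sqrt(2π / (8n)) = sqrt(π/(4n)).
This is exact: substituting u = (x − 21)·sqrt(4n) gives I(n) = (1/sqrt(4n)) ∫_{−∞}^{∞} e^(−u^2) du = sqrt(π/(4n)).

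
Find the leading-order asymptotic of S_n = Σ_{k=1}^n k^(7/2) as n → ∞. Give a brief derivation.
S_n ~ (2/9) · n^(9/2)

Integral comparison: Σ_{k=1}^n k^(7/2) = ∫_0^n x^(7/2) dx + O(n^(7/2)). The integral is n^(1 + 7/2) / (1 + 7/2) = n^((7+2)/2) / ((7+2)/2) = (2/9) · n^(9/2).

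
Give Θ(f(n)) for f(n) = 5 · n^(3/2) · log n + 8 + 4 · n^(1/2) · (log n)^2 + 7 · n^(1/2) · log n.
f(n) ∈ Θ(n^(3/2) · log n)

Compare the terms by growth order. For large n, n^a · (log n)^b dominates n^a' · (log n)^b' iff a > a', or (a = a' and b > b'). Ranking the 4 terms shows the dominant one is 5 · n^(3/2) · log n. Hence f(n) ∈ Θ(n^(3/2) · log n).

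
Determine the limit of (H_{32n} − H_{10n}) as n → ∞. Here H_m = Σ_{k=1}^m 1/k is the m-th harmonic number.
lim = ln(32/10) = ln(16/5)

Euler-Maclaurin gives H_m = ln m + γ + 1/(2m) + O(1/m^2). The γ and O(1/m) terms cancel in the difference:
  H_{32n} − H_{10n} = ln(32n) − ln(10n) + O(1/n) = ln(32/10) + O(1/n).
Hence the limit is ln(32/10) = ln(16/5).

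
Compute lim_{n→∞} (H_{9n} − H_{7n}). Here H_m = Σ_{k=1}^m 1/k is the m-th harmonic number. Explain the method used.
lim = ln(9/7)

Euler-Maclaurin gives H_m = ln m + γ + 1/(2m) + O(1/m^2). The γ and O(1/m) terms cancel in the difference:
  H_{9n} − H_{7n} = ln(9n) − ln(7n) + O(1/n) = ln(9/7) + O(1/n).
Hence the limit is ln(9/7).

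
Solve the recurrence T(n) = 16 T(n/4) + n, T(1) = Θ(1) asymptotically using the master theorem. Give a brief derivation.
T(n) = Θ(n^2)

Master theorem: compare f(n) = n to n^(log_4 16) where log_4 16 = 2. Since 1 < log_4 16, we have f(n) = O(n^(log_4 16 − ε)) for some ε > 0 — Case 1. Hence T(n) = Θ(n^(log_4 16)) = Θ(n^2).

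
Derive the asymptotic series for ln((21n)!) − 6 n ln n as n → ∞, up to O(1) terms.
ln((21n)!) − 6 n ln n = 15 n ln n + 21(ln 21 − 1) n + (1/2) ln(2π·21n) + O(1/n)

Stirling: ln((21n)!) = 21n ln(21n) − 21n + (1/2) ln(2π·21n) + O(1/n).
Expand 21n ln(21n) = 21n (ln n + ln 21) = 21n ln n + 21n ln 21.
Subtract 6n ln n: leading term is (21 − 6) n ln n = 15 n ln n. The next term is 21n ln 21 − 21n = 21(ln 21 − 1) n. Then the (1/2) ln(2π·21n) correction.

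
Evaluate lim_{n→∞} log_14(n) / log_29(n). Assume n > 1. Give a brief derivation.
lim = ln(29) / ln(14) = log_14(29)

Change of base: log_14(n) = ln n / ln 14 and log_29(n) = ln n / ln 29. The ratio is (ln n / ln 14) · (ln 29 / ln n) = ln 29 / ln 14, a constant independent of n. So the limit is ln 29 / ln 14 = log_14(29).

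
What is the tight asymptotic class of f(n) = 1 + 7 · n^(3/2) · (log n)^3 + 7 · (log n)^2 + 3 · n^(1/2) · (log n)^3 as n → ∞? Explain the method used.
f(n) ∈ Θ(n^(3/2) · (log n)^3)

Compare the terms by growth order. For large n, n^a · (log n)^b dominates n^a' · (log n)^b' iff a > a', or (a = a' and b > b'). Ranking the 4 terms shows the dominant one is 7 · n^(3/2) · (log n)^3. Hence f(n) ∈ Θ(n^(3/2) · (log n)^3).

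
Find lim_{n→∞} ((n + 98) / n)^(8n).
lim = e^784

Rewrite as (1 + 98/n)^(8n). By the standard limit (1 + x/n)^n → e^x, we have (1 + 98/n)^n → e^98, and raising to the 8th power gives e^784.
More precisely, ln[(1 + 98/n)^(8n)] = 8n · ln(1 + 98/n) = 8n · (98/n + O(1/n^2)) = 784 + O(1/n) → 784.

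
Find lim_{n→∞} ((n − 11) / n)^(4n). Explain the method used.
lim = e^(−44)

Rewrite as (1 − 11/n)^(4n). By the standard limit (1 + x/n)^n → e^x, we have (1 − 11/n)^n → e^(−11), and raising to the 4th power gives e^(−44).
More precisely, ln[(1 − 11/n)^(4n)] = 4n · ln(1 − 11/n) = 4n · (-11/n + O(1/n^2)) = -44 + O(1/n) → -44.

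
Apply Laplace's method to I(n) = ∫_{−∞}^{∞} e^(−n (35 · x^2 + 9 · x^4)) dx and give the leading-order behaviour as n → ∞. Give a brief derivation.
I(n) ~ sqrt(π/(35n))

φ(x) = 35 · x^2 + 9 · x^4 has its unique global minimum at x* = 0 (since φ'(x) = 70x + 36x^3 = 0 only at x = 0 for real x with both coefficients positive, and φ → ∞ as |x| → ∞). At x* = 0, φ(0) = 0 and φ''(0) = 70. Laplace's method then gives
  I(n) ~ sqrt(2π / (n · φ''(0))) · e^(−n φ(0)) = sqrt(2π / (70n)) = sqrt(π/(35n)).
The 9 · x^4 term contributes only at subleading order (an O(1/n) relative correction).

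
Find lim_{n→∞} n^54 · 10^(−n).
lim = 0

Exponentials with base > 1 dominate every fixed polynomial: for any fixed c, n^c / 10^n → 0 as n → ∞ (e.g. by the ratio test, or by writing 10^n = e^(n ln 10) and noting e^(n ln 10) / n^c → ∞). Hence n^54 · 10^(−n) = n^54 / 10^n → 0.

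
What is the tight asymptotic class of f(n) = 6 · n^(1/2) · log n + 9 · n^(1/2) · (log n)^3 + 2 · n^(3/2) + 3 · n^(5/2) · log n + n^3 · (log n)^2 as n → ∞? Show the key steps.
f(n) ∈ Θ(n^3 · (log n)^2)

Compare the terms by growth order. For large n, n^a · (log n)^b dominates n^a' · (log n)^b' iff a > a', or (a = a' and b > b'). Ranking the 5 terms shows the dominant one is n^3 · (log n)^2. Hence f(n) ∈ Θ(n^3 · (log n)^2).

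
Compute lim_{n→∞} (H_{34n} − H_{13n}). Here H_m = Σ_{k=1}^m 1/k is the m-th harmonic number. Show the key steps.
lim = ln(34/13)

Euler-Maclaurin gives H_m = ln m + γ + 1/(2m) + O(1/m^2). The γ and O(1/m) terms cancel in the difference:
  H_{34n} − H_{13n} = ln(34n) − ln(13n) + O(1/n) = ln(34/13) + O(1/n).
Hence the limit is ln(34/13).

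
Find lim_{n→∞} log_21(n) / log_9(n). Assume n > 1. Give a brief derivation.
lim = ln(9) / ln(21) = log_21(9)

Change of base: log_21(n) = ln n / ln 21 and log_9(n) = ln n / ln 9. The ratio is (ln n / ln 21) · (ln 9 / ln n) = ln 9 / ln 21, a constant independent of n. So the limit is ln 9 / ln 21 = log_21(9).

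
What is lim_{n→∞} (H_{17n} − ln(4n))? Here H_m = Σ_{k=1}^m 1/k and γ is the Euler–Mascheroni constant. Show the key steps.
lim = ln(17/4) + γ

By Euler-Maclaurin, H_m = ln m + γ + O(1/m). So
  H_{17n} − ln(4n) = ln(17n) + γ − ln(4n) + O(1/n)
                       = ln(17/4) + γ + O(1/n).
Hence the limit is ln(17/4) + γ.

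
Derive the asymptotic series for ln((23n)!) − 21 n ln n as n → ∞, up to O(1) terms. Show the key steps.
ln((23n)!) − 21 n ln n = 2 n ln n + 23(ln 23 − 1) n + (1/2) ln(2π·23n) + O(1/n)

Stirling: ln((23n)!) = 23n ln(23n) − 23n + (1/2) ln(2π·23n) + O(1/n).
Expand 23n ln(23n) = 23n (ln n + ln 23) = 23n ln n + 23n ln 23.
Subtract 21n ln n: leading term is (23 − 21) n ln n = 2 n ln n. The next term is 23n ln 23 − 23n = 23(ln 23 − 1) n. Then the (1/2) ln(2π·23n) correction.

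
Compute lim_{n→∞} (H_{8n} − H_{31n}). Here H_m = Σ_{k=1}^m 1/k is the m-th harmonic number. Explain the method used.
lim = ln(8/31)

Euler-Maclaurin gives H_m = ln m + γ + 1/(2m) + O(1/m^2). The γ and O(1/m) terms cancel in the difference:
  H_{8n} − H_{31n} = ln(8n) − ln(31n) + O(1/n) = ln(8/31) + O(1/n).
Hence the limit is ln(8/31).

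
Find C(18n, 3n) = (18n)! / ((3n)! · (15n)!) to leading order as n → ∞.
C(18n, 3n) ~ (46656/3125)^(3n) · sqrt(3/(5π·3n))

Write N = 3n. Apply Stirling to each factorial:
  (6N)! ~ sqrt(2π·6N) · (6N/e)^(6N),
  N! ~ sqrt(2π N) · (N/e)^N,
  (5N)! ~ sqrt(2π·5N) · (5N/e)^(5N).
The exponential factors combine to (6N)^(6N) / (N^N · (5N)^(5N)) = 6^(6N)/5^(5N) = (6^6/5^5)^N = (46656/3125)^N.
The square-root prefactors combine to sqrt(2π·6N) / (sqrt(2π N)·sqrt(2π·5N)) = sqrt(6 / (2π·5·N)) = sqrt(3/(5π·3n)).
Substituting N = 3n: C(18n, 3n) ~ (46656/3125)^(3n) · sqrt(3/(5π·3n)).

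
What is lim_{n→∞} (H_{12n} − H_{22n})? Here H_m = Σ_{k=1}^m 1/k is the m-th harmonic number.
lim = ln(12/22) = ln(6/11)

Euler-Maclaurin gives H_m = ln m + γ + 1/(2m) + O(1/m^2). The γ and O(1/m) terms cancel in the difference:
  H_{12n} − H_{22n} = ln(12n) − ln(22n) + O(1/n) = ln(12/22) + O(1/n).
Hence the limit is ln(12/22) = ln(6/11).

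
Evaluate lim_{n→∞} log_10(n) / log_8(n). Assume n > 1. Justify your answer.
lim = ln(8) / ln(10) = log_10(8)

Change of base: log_10(n) = ln n / ln 10 and log_8(n) = ln n / ln 8. The ratio is (ln n / ln 10) · (ln 8 / ln n) = ln 8 / ln 10, a constant independent of n. So the limit is ln 8 / ln 10 = log_10(8).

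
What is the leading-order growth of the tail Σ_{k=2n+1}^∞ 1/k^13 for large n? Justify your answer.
Σ_{k>2n} 1/k^13 ~ 1/(12 · (2n)^12)

Compare to the integral: ∫_{2n}^∞ x^(−13) dx = [−x^(−12)/12]_{2n}^∞ = 1/((13−1)·(2n)^12). Euler-Maclaurin then gives
  Σ_{k>2n} 1/k^13 = ∫_{2n}^∞ dx/x^13 − 1/(2·(2n)^13) + O(1/(2n)^14).
(Equivalently this is ζ(13) − Σ_{k≤2n} 1/k^13.)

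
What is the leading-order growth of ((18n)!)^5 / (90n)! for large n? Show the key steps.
((18n)!)^5/(90n)! ~ ((2π·18n)^(4/2) / sqrt(5)) · 5^(−5·18n)  →  0

Write N = 18n. Stirling: N! ~ sqrt(2π N)(N/e)^N and (5N)! ~ sqrt(2π·5N)·(5N/e)^(5N).
  (N!)^5/(5N)! ~ (2π N)^(5/2) (N/e)^(5N) / [sqrt(2π·5N) (5N/e)^(5N)]
     = (2π N)^(5/2) / sqrt(2π·5N) · (N/(5N))^(5N)
     = (2π N)^((5−1)/2) / sqrt(5) · 5^(−5N).
Since 5^5 > 1, the factor 5^(−5N) decays exponentially, so the ratio → 0. Substituting N = 18n gives the stated form.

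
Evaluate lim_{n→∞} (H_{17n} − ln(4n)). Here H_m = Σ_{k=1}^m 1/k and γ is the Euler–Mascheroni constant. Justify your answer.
lim = ln(17/4) + γ

By Euler-Maclaurin, H_m = ln m + γ + O(1/m). So
  H_{17n} − ln(4n) = ln(17n) + γ − ln(4n) + O(1/n)
                       = ln(17/4) + γ + O(1/n).
Hence the limit is ln(17/4) + γ.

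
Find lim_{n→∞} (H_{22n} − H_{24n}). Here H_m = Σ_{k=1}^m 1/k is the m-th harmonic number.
lim = ln(22/24) = ln(11/12)

Euler-Maclaurin gives H_m = ln m + γ + 1/(2m) + O(1/m^2). The γ and O(1/m) terms cancel in the difference:
  H_{22n} − H_{24n} = ln(22n) − ln(24n) + O(1/n) = ln(22/24) + O(1/n).
Hence the limit is ln(22/24) = ln(11/12).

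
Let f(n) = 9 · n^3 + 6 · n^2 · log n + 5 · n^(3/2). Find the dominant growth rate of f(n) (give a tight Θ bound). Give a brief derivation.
f(n) ∈ Θ(n^3)

Compare the terms by growth order. For large n, n^a · (log n)^b dominates n^a' · (log n)^b' iff a > a', or (a = a' and b > b'). Ranking the 3 terms shows the dominant one is 9 · n^3. Hence f(n) ∈ Θ(n^3).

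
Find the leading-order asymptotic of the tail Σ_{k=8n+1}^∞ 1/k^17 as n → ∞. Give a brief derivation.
Σ_{k>8n} 1/k^17 ~ 1/(16 · (8n)^16)

Compare to the integral: ∫_{8n}^∞ x^(−17) dx = [−x^(−16)/16]_{8n}^∞ = 1/((17−1)·(8n)^16). Euler-Maclaurin then gives
  Σ_{k>8n} 1/k^17 = ∫_{8n}^∞ dx/x^17 − 1/(2·(8n)^17) + O(1/(8n)^18).
(Equivalently this is ζ(17) − Σ_{k≤8n} 1/k^17.)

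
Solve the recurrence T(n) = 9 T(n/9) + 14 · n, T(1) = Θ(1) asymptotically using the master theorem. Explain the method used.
T(n) = Θ(n log n)

log_9 9 = 1, and f(n) = 14 · n = Θ(n^(log_9 9)). This is Case 2 of the master theorem: T(n) = Θ(f(n) · log n) = Θ(n log n).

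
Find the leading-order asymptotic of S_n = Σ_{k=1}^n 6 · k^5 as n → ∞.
S_n ~ n^6

By integral comparison (Euler-Maclaurin), Σ_{k=1}^n 6 · k^5 = 6 · ∫_0^n x^5 dx + O(n^5) = 6 · n^6/6 = n^6 + O(n^5). (Equivalently, Faulhaber's formula gives the same leading term.)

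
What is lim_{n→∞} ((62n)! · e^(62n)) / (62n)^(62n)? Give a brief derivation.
lim = ∞

Stirling: (62n)! ~ sqrt(2π·62n) · (62n/e)^(62n). Hence
  (62n)! · e^(62n) / (62n)^(62n) ~ sqrt(2π·62n) = sqrt(2π·62) · sqrt(n) → ∞.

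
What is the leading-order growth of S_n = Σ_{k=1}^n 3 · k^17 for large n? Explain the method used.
S_n ~ n^18 / 6

By integral comparison (Euler-Maclaurin), Σ_{k=1}^n 3 · k^17 = 3 · ∫_0^n x^17 dx + O(n^17) = 3 · n^18/18 = n^18 / 6 + O(n^17). (Equivalently, Faulhaber's formula gives the same leading term.)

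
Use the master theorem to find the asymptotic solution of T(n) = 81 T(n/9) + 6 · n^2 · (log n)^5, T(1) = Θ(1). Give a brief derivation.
T(n) = Θ(n^2 · (log n)^6)

Here log_9 81 = 2 and f(n) = 6 · n^2 · (log n)^5 = Θ(n^(log_9 81) · (log n)^5). This is the extended Case 2 of the master theorem (f matches the critical exponent up to log factors), giving T(n) = Θ(n^(log_9 81) · (log n)^(5+1)) = Θ(n^2 · (log n)^6).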